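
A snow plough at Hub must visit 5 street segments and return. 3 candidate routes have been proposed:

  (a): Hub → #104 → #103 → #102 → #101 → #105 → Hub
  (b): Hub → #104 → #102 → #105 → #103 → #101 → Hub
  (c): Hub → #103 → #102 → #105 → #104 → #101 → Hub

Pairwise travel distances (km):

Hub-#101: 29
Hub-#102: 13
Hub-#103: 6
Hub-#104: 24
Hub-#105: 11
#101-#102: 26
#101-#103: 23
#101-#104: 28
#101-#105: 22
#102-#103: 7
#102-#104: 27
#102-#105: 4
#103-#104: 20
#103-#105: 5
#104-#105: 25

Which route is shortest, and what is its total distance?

99 km — (c) is the shortest.

(a): 24 + 20 + 7 + 26 + 22 + 11 = 110
(b): 24 + 27 + 4 + 5 + 23 + 29 = 112
(c): 6 + 7 + 4 + 25 + 28 + 29 = 99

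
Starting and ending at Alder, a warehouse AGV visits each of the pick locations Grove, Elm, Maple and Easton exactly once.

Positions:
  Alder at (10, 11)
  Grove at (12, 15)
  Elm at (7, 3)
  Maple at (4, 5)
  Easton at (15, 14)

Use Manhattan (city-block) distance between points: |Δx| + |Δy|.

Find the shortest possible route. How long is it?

Shortest round trip = 46.

There are 12 distinct closed tours to check (reversals are equivalent).
Alder-Grove-Elm-Maple-Easton-Alder: 6+17+5+20+8 = 56
Alder-Grove-Elm-Easton-Maple-Alder: 6+17+19+20+12 = 74
Alder-Grove-Maple-Elm-Easton-Alder: 6+18+5+19+8 = 56
Alder-Grove-Maple-Easton-Elm-Alder: 6+18+20+19+11 = 74
Alder-Grove-Easton-Elm-Maple-Alder: 6+4+19+5+12 = 46
Alder-Grove-Easton-Maple-Elm-Alder: 6+4+20+5+11 = 46
Alder-Elm-Grove-Maple-Easton-Alder: 11+17+18+20+8 = 74
Alder-Elm-Grove-Easton-Maple-Alder: 11+17+4+20+12 = 64
Alder-Elm-Maple-Grove-Easton-Alder: 11+5+18+4+8 = 46
Alder-Elm-Easton-Grove-Maple-Alder: 11+19+4+18+12 = 64
Alder-Maple-Grove-Elm-Easton-Alder: 12+18+17+19+8 = 74
Alder-Maple-Elm-Grove-Easton-Alder: 12+5+17+4+8 = 46
The minimum is 46.
One optimal route: Alder → Grove → Easton → Elm → Maple → Alder (or its reverse).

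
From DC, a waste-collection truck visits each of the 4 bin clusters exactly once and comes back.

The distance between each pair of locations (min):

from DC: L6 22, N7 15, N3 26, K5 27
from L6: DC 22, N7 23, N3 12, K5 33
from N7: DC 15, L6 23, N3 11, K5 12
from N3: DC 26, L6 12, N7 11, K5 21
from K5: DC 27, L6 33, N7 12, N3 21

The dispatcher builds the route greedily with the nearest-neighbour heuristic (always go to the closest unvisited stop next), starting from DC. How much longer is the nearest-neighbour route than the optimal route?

DC: N7=15, L6=22, N3=26, K5=27 ⇒ N7
N7: N3=11, K5=12, L6=23 ⇒ N3
N3: L6=12, K5=21 ⇒ L6
L6: K5=33 ⇒ K5
NN route DC → N7 → N3 → L6 → K5 → DC costs 98.
Optimal: DC → L6 → N3 → K5 → N7 → DC costs 82 (by enumerating all 12 distinct tours).
Excess = 98 − 82 = 16.

The nearest-neighbour route is 16 min longer than optimal.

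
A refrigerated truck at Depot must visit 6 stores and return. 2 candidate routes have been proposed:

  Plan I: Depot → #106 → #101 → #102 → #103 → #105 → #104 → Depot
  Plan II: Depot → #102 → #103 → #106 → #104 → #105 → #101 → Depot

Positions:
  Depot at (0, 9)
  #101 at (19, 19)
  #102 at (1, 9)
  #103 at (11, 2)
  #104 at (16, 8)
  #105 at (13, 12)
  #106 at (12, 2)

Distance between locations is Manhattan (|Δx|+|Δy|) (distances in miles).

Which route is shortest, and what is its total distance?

Plan I: 19 + 24 + 28 + 17 + 12 + 7 + 17 = 124
Plan II: 1 + 17 + 1 + 10 + 7 + 13 + 29 = 78

Shortest is Plan II, total 78 miles.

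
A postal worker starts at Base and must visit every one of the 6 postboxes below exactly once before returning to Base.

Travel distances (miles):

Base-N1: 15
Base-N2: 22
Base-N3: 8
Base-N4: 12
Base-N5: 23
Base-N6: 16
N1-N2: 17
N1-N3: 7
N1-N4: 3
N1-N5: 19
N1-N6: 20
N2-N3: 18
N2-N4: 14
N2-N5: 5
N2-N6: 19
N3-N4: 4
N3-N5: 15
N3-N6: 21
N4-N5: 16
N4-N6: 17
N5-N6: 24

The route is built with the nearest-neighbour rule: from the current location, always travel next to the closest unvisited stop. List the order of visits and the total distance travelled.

From Base: distances to unvisited — N3=8, N4=12, N1=15, N6=16, N2=22, N5=23. Nearest is N3 (8).
From N3: distances to unvisited — N4=4, N1=7, N5=15, N2=18, N6=21. Nearest is N4 (4).
From N4: distances to unvisited — N1=3, N2=14, N5=16, N6=17. Nearest is N1 (3).
From N1: distances to unvisited — N2=17, N5=19, N6=20. Nearest is N2 (17).
From N2: distances to unvisited — N5=5, N6=19. Nearest is N5 (5).
From N5: distances to unvisited — N6=24. Nearest is N6 (24).
Return N6→Base: 16.
Total = 8 + 4 + 3 + 17 + 5 + 24 + 16 = 77.

Total distance 77 miles via the nearest-neighbour route Base → N3 → N4 → N1 → N2 → N5 → N6 → Base.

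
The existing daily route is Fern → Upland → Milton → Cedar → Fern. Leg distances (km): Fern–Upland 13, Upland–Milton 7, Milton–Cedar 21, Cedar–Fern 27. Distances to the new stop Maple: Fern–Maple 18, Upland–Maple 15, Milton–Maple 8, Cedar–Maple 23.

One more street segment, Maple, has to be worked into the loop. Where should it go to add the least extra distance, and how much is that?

Insertion cost between consecutive stops i–j is d(i,Maple) + d(Maple,j) − d(i,j):
  between Fern and Upland: 18 + 15 − 13 = 20
  between Upland and Milton: 15 + 8 − 7 = 16
  between Milton and Cedar: 8 + 23 − 21 = 10
  between Cedar and Fern: 23 + 18 − 27 = 14
Cheapest insertion is between Milton and Cedar, adding 10.
New total = 68 + 10 = 78.

Adding 10 km by placing Maple on the Milton–Cedar leg.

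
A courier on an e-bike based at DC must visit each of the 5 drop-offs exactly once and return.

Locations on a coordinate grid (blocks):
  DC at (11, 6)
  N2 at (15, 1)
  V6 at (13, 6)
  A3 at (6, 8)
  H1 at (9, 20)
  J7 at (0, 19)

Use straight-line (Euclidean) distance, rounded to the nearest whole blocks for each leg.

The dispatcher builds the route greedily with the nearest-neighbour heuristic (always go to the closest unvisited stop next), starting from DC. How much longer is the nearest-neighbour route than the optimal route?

DC: V6=2, A3=5, N2=6, H1=14, J7=17 ⇒ V6
V6: N2=5, A3=7, H1=15, J7=18 ⇒ N2
N2: A3=11, H1=20, J7=23 ⇒ A3
A3: H1=12, J7=13 ⇒ H1
H1: J7=9 ⇒ J7
NN route DC → V6 → N2 → A3 → H1 → J7 → DC costs 56.
Optimal: DC → N2 → V6 → H1 → J7 → A3 → DC costs 53 (by enumerating all 60 distinct tours).
Excess = 56 − 53 = 3.

3 blocks longer than the optimal tour.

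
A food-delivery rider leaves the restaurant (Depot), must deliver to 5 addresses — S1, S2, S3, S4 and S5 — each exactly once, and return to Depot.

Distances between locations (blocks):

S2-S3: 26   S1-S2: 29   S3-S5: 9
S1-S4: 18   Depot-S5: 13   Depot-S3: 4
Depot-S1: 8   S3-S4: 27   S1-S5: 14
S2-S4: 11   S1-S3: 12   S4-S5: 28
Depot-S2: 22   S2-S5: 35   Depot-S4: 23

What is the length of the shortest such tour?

78 blocks — the shortest possible round trip.

There are 60 distinct closed tours to check (reversals are equivalent).
Depot-S1-S2-S3-S4-S5-Depot: 8+29+26+27+28+13 = 131
Depot-S1-S2-S3-S5-S4-Depot: 8+29+26+9+28+23 = 123
Depot-S1-S2-S4-S3-S5-Depot: 8+29+11+27+9+13 = 97
Depot-S1-S2-S4-S5-S3-Depot: 8+29+11+28+9+4 = 89
Depot-S1-S2-S5-S3-S4-Depot: 8+29+35+9+27+23 = 131
Depot-S1-S2-S5-S4-S3-Depot: 8+29+35+28+27+4 = 131
Depot-S1-S3-S2-S4-S5-Depot: 8+12+26+11+28+13 = 98
Depot-S1-S3-S2-S5-S4-Depot: 8+12+26+35+28+23 = 132
Depot-S1-S3-S4-S2-S5-Depot: 8+12+27+11+35+13 = 106
Depot-S1-S3-S4-S5-S2-Depot: 8+12+27+28+35+22 = 132
Depot-S1-S3-S5-S2-S4-Depot: 8+12+9+35+11+23 = 98
Depot-S1-S3-S5-S4-S2-Depot: 8+12+9+28+11+22 = 90
Depot-S1-S4-S2-S3-S5-Depot: 8+18+11+26+9+13 = 85
Depot-S1-S4-S2-S5-S3-Depot: 8+18+11+35+9+4 = 85
… (46 more)
Depot-S2-S4-S1-S5-S3-Depot: 22+11+18+14+9+4 = 78  ← best
The minimum is 78.
One optimal route: Depot → S2 → S4 → S1 → S5 → S3 → Depot (or its reverse).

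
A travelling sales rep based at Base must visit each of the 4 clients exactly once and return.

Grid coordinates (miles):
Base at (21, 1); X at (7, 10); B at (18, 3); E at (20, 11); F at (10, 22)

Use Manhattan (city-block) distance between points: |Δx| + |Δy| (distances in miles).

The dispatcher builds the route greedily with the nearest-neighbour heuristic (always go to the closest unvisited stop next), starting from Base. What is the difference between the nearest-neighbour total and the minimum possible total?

Excess over optimum: 6 miles.

From Base: B=5, E=11, X=23, F=32 → choose B (5).
From B: E=10, X=18, F=27 → choose E (10).
From E: X=14, F=21 → choose X (14).
From X: F=15 → choose F (15).
NN route Base → B → E → X → F → Base costs 76.
Optimal: Base → B → X → F → E → Base costs 70 (by enumerating all 12 distinct tours).
Excess = 76 − 70 = 6.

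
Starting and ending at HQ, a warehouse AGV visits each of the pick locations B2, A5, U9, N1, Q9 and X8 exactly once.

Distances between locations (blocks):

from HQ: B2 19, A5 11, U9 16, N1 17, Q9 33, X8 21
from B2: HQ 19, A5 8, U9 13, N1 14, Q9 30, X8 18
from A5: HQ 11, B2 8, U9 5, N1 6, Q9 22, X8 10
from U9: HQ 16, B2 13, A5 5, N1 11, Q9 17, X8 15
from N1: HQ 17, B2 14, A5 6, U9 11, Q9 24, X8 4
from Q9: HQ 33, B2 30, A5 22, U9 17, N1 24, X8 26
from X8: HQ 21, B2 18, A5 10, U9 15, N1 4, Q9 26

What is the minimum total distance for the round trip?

Minimum total distance: 96 blocks.

There are 360 distinct closed tours to check (reversals are equivalent).
HQ→B2→A5→U9→N1→Q9→X8→HQ: 19+8+5+11+24+26+21 = 114
HQ→B2→A5→U9→N1→X8→Q9→HQ: 19+8+5+11+4+26+33 = 106
HQ→B2→A5→U9→Q9→N1→X8→HQ: 19+8+5+17+24+4+21 = 98
HQ→B2→A5→U9→Q9→X8→N1→HQ: 19+8+5+17+26+4+17 = 96
HQ→B2→A5→U9→X8→N1→Q9→HQ: 19+8+5+15+4+24+33 = 108
HQ→B2→A5→U9→X8→Q9→N1→HQ: 19+8+5+15+26+24+17 = 114
HQ→B2→A5→N1→U9→Q9→X8→HQ: 19+8+6+11+17+26+21 = 108
HQ→B2→A5→N1→U9→X8→Q9→HQ: 19+8+6+11+15+26+33 = 118
… (352 more)
The minimum is 96.
One optimal route: HQ → B2 → A5 → U9 → Q9 → X8 → N1 → HQ (or its reverse).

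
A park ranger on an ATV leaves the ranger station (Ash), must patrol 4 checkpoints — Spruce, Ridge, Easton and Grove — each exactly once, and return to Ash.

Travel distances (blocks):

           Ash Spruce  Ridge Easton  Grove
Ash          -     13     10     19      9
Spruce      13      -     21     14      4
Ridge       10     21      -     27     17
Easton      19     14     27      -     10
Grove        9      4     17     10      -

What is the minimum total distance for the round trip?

Ash → Spruce → Ridge → Easton → Grove → Ash: 13+21+27+10+9 = 80
Ash → Spruce → Ridge → Grove → Easton → Ash: 13+21+17+10+19 = 80
Ash → Spruce → Easton → Ridge → Grove → Ash: 13+14+27+17+9 = 80
Ash → Spruce → Easton → Grove → Ridge → Ash: 13+14+10+17+10 = 64
Ash → Spruce → Grove → Ridge → Easton → Ash: 13+4+17+27+19 = 80
Ash → Spruce → Grove → Easton → Ridge → Ash: 13+4+10+27+10 = 64
Ash → Ridge → Spruce → Easton → Grove → Ash: 10+21+14+10+9 = 64
Ash → Ridge → Spruce → Grove → Easton → Ash: 10+21+4+10+19 = 64
Ash → Ridge → Easton → Spruce → Grove → Ash: 10+27+14+4+9 = 64
Ash → Ridge → Grove → Spruce → Easton → Ash: 10+17+4+14+19 = 64
Ash → Easton → Spruce → Ridge → Grove → Ash: 19+14+21+17+9 = 80
Ash → Easton → Ridge → Spruce → Grove → Ash: 19+27+21+4+9 = 80
The minimum is 64.
One optimal route: Ash → Spruce → Easton → Grove → Ridge → Ash (or its reverse).

64 blocks — the shortest possible round trip.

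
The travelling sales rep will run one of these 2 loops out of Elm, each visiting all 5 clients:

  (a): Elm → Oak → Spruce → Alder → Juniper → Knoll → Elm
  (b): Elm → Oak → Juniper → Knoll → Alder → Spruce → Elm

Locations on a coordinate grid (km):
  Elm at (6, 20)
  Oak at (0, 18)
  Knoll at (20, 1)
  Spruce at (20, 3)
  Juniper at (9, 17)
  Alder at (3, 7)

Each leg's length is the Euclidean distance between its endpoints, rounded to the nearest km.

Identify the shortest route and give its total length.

Shortest is (b), total 91 km.

(a): 6 + 25 + 17 + 12 + 19 + 24 = 103
(b): 6 + 9 + 19 + 18 + 17 + 22 = 91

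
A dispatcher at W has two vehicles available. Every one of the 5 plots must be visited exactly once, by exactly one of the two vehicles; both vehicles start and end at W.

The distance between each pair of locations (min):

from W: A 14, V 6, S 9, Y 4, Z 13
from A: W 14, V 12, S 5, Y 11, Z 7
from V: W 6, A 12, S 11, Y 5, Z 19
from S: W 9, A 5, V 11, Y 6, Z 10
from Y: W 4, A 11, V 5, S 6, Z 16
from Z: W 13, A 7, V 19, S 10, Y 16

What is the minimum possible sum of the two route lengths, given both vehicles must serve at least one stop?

Minimum combined distance: 47 min.

Check every non-empty split of the stops between the two vehicles; for each half take its own optimal tour:
  {A} + {V, S, Y, Z}: 28 + 40 = 68
  {V} + {A, S, Y, Z}: 12 + 35 = 47
  {A, V} + {S, Y, Z}: 32 + 33 = 65
  {S} + {A, V, Y, Z}: 18 + 41 = 59
  {A, S} + {V, Y, Z}: 28 + 40 = 68
  {V, S} + {A, Y, Z}: 26 + 35 = 61
  … (15 splits in total)
Best: vehicle 1 W → V → W = 12; vehicle 2 W → Y → S → A → Z → W = 35; combined 47.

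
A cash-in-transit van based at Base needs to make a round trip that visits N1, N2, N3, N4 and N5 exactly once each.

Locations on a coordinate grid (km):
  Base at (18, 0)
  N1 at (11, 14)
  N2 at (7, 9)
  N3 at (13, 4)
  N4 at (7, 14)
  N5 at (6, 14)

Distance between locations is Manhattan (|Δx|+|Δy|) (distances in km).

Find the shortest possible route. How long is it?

52 km — the shortest possible round trip.

With 5 stops there are 5!/2 = 60 distinct round trips (a route and its reverse cost the same).
Base→N1→N2→N3→N4→N5→Base: 21+9+11+16+1+26 = 84
Base→N1→N2→N3→N5→N4→Base: 21+9+11+17+1+25 = 84
Base→N1→N2→N4→N3→N5→Base: 21+9+5+16+17+26 = 94
Base→N1→N2→N4→N5→N3→Base: 21+9+5+1+17+9 = 62
Base→N1→N2→N5→N3→N4→Base: 21+9+6+17+16+25 = 94
Base→N1→N2→N5→N4→N3→Base: 21+9+6+1+16+9 = 62
Base→N1→N3→N2→N4→N5→Base: 21+12+11+5+1+26 = 76
Base→N1→N3→N2→N5→N4→Base: 21+12+11+6+1+25 = 76
Base→N1→N3→N4→N2→N5→Base: 21+12+16+5+6+26 = 86
Base→N1→N3→N4→N5→N2→Base: 21+12+16+1+6+20 = 76
Base→N1→N3→N5→N2→N4→Base: 21+12+17+6+5+25 = 86
Base→N1→N3→N5→N4→N2→Base: 21+12+17+1+5+20 = 76
Base→N1→N4→N2→N3→N5→Base: 21+4+5+11+17+26 = 84
Base→N1→N4→N2→N5→N3→Base: 21+4+5+6+17+9 = 62
… (46 more)
Base→N1→N4→N5→N2→N3→Base: 21+4+1+6+11+9 = 52  ← best
The minimum is 52.
One optimal route: Base → N1 → N4 → N5 → N2 → N3 → Base (or its reverse).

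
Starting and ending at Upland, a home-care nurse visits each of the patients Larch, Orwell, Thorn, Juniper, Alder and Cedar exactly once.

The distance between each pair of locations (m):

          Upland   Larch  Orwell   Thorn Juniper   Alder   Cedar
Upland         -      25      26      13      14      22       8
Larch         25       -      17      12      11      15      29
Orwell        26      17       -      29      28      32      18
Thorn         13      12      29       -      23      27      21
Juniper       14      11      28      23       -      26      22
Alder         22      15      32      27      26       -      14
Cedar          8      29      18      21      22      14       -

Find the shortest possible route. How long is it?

114 m — the shortest possible round trip.

Upland - Larch - Orwell - Thorn - Juniper - Alder - Cedar - Upland: 25+17+29+23+26+14+8 = 142
Upland - Larch - Orwell - Thorn - Juniper - Cedar - Alder - Upland: 25+17+29+23+22+14+22 = 152
Upland - Larch - Orwell - Thorn - Alder - Juniper - Cedar - Upland: 25+17+29+27+26+22+8 = 154
Upland - Larch - Orwell - Thorn - Alder - Cedar - Juniper - Upland: 25+17+29+27+14+22+14 = 148
Upland - Larch - Orwell - Thorn - Cedar - Juniper - Alder - Upland: 25+17+29+21+22+26+22 = 162
Upland - Larch - Orwell - Thorn - Cedar - Alder - Juniper - Upland: 25+17+29+21+14+26+14 = 146
Upland - Larch - Orwell - Juniper - Thorn - Alder - Cedar - Upland: 25+17+28+23+27+14+8 = 142
Upland - Larch - Orwell - Juniper - Thorn - Cedar - Alder - Upland: 25+17+28+23+21+14+22 = 150
… (352 more)
Upland - Thorn - Larch - Orwell - Cedar - Alder - Juniper - Upland: 13+12+17+18+14+26+14 = 114  ← best
The minimum is 114.
One optimal route: Upland → Thorn → Larch → Orwell → Cedar → Alder → Juniper → Upland (or its reverse).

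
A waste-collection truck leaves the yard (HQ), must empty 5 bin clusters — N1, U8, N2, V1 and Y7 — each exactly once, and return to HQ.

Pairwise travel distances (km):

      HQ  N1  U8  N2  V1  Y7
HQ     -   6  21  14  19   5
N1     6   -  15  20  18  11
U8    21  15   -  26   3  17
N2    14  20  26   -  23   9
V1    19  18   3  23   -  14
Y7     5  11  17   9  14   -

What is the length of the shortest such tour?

With 5 stops there are 5!/2 = 60 distinct round trips (a route and its reverse cost the same).
HQ→N1→U8→N2→V1→Y7→HQ: 6+15+26+23+14+5 = 89
HQ→N1→U8→N2→Y7→V1→HQ: 6+15+26+9+14+19 = 89
HQ→N1→U8→V1→N2→Y7→HQ: 6+15+3+23+9+5 = 61
HQ→N1→U8→V1→Y7→N2→HQ: 6+15+3+14+9+14 = 61
HQ→N1→U8→Y7→N2→V1→HQ: 6+15+17+9+23+19 = 89
HQ→N1→U8→Y7→V1→N2→HQ: 6+15+17+14+23+14 = 89
HQ→N1→N2→U8→V1→Y7→HQ: 6+20+26+3+14+5 = 74
HQ→N1→N2→U8→Y7→V1→HQ: 6+20+26+17+14+19 = 102
HQ→N1→N2→V1→U8→Y7→HQ: 6+20+23+3+17+5 = 74
HQ→N1→N2→V1→Y7→U8→HQ: 6+20+23+14+17+21 = 101
HQ→N1→N2→Y7→U8→V1→HQ: 6+20+9+17+3+19 = 74
HQ→N1→N2→Y7→V1→U8→HQ: 6+20+9+14+3+21 = 73
HQ→N1→V1→U8→N2→Y7→HQ: 6+18+3+26+9+5 = 67
HQ→N1→V1→U8→Y7→N2→HQ: 6+18+3+17+9+14 = 67
… (46 more)
The minimum is 61.
One optimal route: HQ → N1 → U8 → V1 → N2 → Y7 → HQ (or its reverse).

61 km — the shortest possible round trip.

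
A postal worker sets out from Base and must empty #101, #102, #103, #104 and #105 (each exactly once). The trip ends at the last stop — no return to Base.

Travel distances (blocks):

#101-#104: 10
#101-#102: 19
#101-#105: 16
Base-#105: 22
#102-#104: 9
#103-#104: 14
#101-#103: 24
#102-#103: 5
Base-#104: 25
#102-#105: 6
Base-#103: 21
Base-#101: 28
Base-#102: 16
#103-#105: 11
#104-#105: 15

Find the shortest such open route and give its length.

Minimum one-way distance = 57 blocks.

There are 5! = 120 possible orderings.
Base → #101 → #102 → #103 → #104 → #105: 28+19+5+14+15 = 81
Base → #101 → #102 → #103 → #105 → #104: 28+19+5+11+15 = 78
Base → #101 → #102 → #104 → #103 → #105: 28+19+9+14+11 = 81
Base → #101 → #102 → #104 → #105 → #103: 28+19+9+15+11 = 82
Base → #101 → #102 → #105 → #103 → #104: 28+19+6+11+14 = 78
Base → #101 → #102 → #105 → #104 → #103: 28+19+6+15+14 = 82
Base → #101 → #103 → #102 → #104 → #105: 28+24+5+9+15 = 81
Base → #101 → #103 → #102 → #105 → #104: 28+24+5+6+15 = 78
Base → #101 → #103 → #104 → #102 → #105: 28+24+14+9+6 = 81
Base → #101 → #103 → #104 → #105 → #102: 28+24+14+15+6 = 87
Base → #101 → #103 → #105 → #102 → #104: 28+24+11+6+9 = 78
Base → #101 → #103 → #105 → #104 → #102: 28+24+11+15+9 = 87
Base → #101 → #104 → #102 → #103 → #105: 28+10+9+5+11 = 63
Base → #101 → #104 → #102 → #105 → #103: 28+10+9+6+11 = 64
… (106 more)
Base → #102 → #103 → #105 → #104 → #101: 16+5+11+15+10 = 57  ← best
The minimum is 57.
One shortest path: Base → #102 → #103 → #105 → #104 → #101.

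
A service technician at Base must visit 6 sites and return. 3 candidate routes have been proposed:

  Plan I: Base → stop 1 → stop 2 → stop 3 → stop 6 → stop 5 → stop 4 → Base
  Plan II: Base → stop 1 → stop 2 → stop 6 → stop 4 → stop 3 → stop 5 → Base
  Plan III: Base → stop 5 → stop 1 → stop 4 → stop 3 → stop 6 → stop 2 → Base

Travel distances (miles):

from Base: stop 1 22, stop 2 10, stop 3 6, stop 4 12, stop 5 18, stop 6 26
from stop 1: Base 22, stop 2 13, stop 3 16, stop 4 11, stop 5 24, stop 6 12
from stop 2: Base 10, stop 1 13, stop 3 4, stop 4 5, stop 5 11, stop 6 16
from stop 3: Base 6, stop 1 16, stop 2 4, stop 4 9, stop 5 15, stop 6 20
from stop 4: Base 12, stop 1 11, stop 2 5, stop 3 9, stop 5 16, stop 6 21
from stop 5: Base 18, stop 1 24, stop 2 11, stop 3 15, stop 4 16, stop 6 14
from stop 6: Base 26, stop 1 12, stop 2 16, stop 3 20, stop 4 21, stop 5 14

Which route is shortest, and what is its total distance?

101 miles — Plan I is the shortest.

Plan I: 22 + 13 + 4 + 20 + 14 + 16 + 12 = 101
Plan II: 22 + 13 + 16 + 21 + 9 + 15 + 18 = 114
Plan III: 18 + 24 + 11 + 9 + 20 + 16 + 10 = 108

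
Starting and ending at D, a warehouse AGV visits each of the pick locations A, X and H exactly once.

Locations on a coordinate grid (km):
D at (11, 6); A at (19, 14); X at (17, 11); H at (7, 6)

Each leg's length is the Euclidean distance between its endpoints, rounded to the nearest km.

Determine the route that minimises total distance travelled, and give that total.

There are 3 distinct closed tours to check (reversals are equivalent).
D-A-X-H-D: 11+4+11+4 = 30
D-A-H-X-D: 11+14+11+8 = 44
D-X-A-H-D: 8+4+14+4 = 30
The minimum is 30.
One optimal route: D → A → X → H → D (or its reverse).

Minimum total distance: 30 km.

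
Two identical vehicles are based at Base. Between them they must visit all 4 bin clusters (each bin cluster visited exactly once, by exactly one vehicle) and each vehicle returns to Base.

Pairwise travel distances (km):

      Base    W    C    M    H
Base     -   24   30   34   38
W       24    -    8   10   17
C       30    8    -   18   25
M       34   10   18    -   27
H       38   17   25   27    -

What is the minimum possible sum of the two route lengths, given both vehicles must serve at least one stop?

158 km — the smallest possible combined total.

There are 2^3 − 1 = 7 ways to divide the 4 stops into two non-empty groups. For each, the best each vehicle can do is its own shortest tour through its group:
  {W} + {C, M, H}: 48 + 113 = 161
  {C} + {W, M, H}: 60 + 99 = 159
  {W, C} + {M, H}: 62 + 99 = 161
  {M} + {W, C, H}: 68 + 93 = 161
  {W, M} + {C, H}: 68 + 93 = 161
  {C, M} + {W, H}: 82 + 79 = 161
  … (7 splits in total)
  {W, C, M} + {H}: 82 + 76 = 158  ← best
Best: vehicle 1 Base → W → M → C → Base = 82; vehicle 2 Base → H → Base = 76; combined 158.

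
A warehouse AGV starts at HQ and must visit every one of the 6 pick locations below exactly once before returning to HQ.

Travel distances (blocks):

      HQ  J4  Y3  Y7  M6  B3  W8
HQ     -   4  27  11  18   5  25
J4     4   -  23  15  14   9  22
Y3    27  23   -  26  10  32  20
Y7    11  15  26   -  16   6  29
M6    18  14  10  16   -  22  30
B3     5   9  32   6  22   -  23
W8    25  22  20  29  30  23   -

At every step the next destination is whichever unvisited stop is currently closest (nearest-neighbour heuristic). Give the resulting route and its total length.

Nearest-neighbour total = 90 blocks; route HQ → J4 → B3 → Y7 → M6 → Y3 → W8 → HQ.

From HQ: distances to unvisited — J4=4, B3=5, Y7=11, M6=18, W8=25, Y3=27. Nearest is J4 (4).
From J4: distances to unvisited — B3=9, M6=14, Y7=15, W8=22, Y3=23. Nearest is B3 (9).
From B3: distances to unvisited — Y7=6, M6=22, W8=23, Y3=32. Nearest is Y7 (6).
From Y7: distances to unvisited — M6=16, Y3=26, W8=29. Nearest is M6 (16).
From M6: distances to unvisited — Y3=10, W8=30. Nearest is Y3 (10).
From Y3: distances to unvisited — W8=20. Nearest is W8 (20).
Return W8→HQ: 25.
Total = 4 + 9 + 6 + 16 + 10 + 20 + 25 = 90.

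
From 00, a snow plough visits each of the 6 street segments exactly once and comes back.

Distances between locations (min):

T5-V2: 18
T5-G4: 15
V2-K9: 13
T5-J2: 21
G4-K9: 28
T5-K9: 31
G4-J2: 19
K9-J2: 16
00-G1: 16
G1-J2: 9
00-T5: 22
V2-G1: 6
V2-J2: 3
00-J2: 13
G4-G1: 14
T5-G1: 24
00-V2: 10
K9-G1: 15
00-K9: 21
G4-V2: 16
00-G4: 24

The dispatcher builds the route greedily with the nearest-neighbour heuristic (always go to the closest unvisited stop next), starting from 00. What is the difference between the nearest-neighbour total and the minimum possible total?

00: V2=10, J2=13, G1=16, K9=21, T5=22, G4=24 ⇒ V2
V2: J2=3, G1=6, K9=13, G4=16, T5=18 ⇒ J2
J2: G1=9, K9=16, G4=19, T5=21 ⇒ G1
G1: G4=14, K9=15, T5=24 ⇒ G4
G4: T5=15, K9=28 ⇒ T5
T5: K9=31 ⇒ K9
NN route 00 → V2 → J2 → G1 → G4 → T5 → K9 → 00 costs 103.
Optimal: 00 → T5 → G4 → G1 → K9 → V2 → J2 → 00 costs 95 (by enumerating all 360 distinct tours).
Excess = 103 − 95 = 8.

The nearest-neighbour route is 8 min longer than optimal.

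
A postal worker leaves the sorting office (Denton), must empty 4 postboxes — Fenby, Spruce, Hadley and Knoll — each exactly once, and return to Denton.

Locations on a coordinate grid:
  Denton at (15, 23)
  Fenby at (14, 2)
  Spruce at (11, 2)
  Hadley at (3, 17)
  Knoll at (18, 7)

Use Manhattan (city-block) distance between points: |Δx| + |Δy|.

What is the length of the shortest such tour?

Shortest round trip = 72.

With 4 stops there are 4!/2 = 12 distinct round trips (a route and its reverse cost the same).
Denton - Fenby - Spruce - Hadley - Knoll - Denton: 22+3+23+25+19 = 92
Denton - Fenby - Spruce - Knoll - Hadley - Denton: 22+3+12+25+18 = 80
Denton - Fenby - Hadley - Spruce - Knoll - Denton: 22+26+23+12+19 = 102
Denton - Fenby - Hadley - Knoll - Spruce - Denton: 22+26+25+12+25 = 110
Denton - Fenby - Knoll - Spruce - Hadley - Denton: 22+9+12+23+18 = 84
Denton - Fenby - Knoll - Hadley - Spruce - Denton: 22+9+25+23+25 = 104
Denton - Spruce - Fenby - Hadley - Knoll - Denton: 25+3+26+25+19 = 98
Denton - Spruce - Fenby - Knoll - Hadley - Denton: 25+3+9+25+18 = 80
Denton - Spruce - Hadley - Fenby - Knoll - Denton: 25+23+26+9+19 = 102
Denton - Spruce - Knoll - Fenby - Hadley - Denton: 25+12+9+26+18 = 90
Denton - Hadley - Fenby - Spruce - Knoll - Denton: 18+26+3+12+19 = 78
Denton - Hadley - Spruce - Fenby - Knoll - Denton: 18+23+3+9+19 = 72
The minimum is 72.
One optimal route: Denton → Hadley → Spruce → Fenby → Knoll → Denton (or its reverse).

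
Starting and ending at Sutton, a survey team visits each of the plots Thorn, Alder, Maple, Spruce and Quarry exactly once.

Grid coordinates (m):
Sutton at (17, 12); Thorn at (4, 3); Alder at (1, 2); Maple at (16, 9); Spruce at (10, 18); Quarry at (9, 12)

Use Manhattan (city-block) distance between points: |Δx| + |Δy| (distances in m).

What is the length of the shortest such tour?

64 m — the shortest possible round trip.

Sutton→Thorn→Alder→Maple→Spruce→Quarry→Sutton: 22+4+22+15+7+8 = 78
Sutton→Thorn→Alder→Maple→Quarry→Spruce→Sutton: 22+4+22+10+7+13 = 78
Sutton→Thorn→Alder→Spruce→Maple→Quarry→Sutton: 22+4+25+15+10+8 = 84
Sutton→Thorn→Alder→Spruce→Quarry→Maple→Sutton: 22+4+25+7+10+4 = 72
Sutton→Thorn→Alder→Quarry→Maple→Spruce→Sutton: 22+4+18+10+15+13 = 82
Sutton→Thorn→Alder→Quarry→Spruce→Maple→Sutton: 22+4+18+7+15+4 = 70
Sutton→Thorn→Maple→Alder→Spruce→Quarry→Sutton: 22+18+22+25+7+8 = 102
Sutton→Thorn→Maple→Alder→Quarry→Spruce→Sutton: 22+18+22+18+7+13 = 100
Sutton→Thorn→Maple→Spruce→Alder→Quarry→Sutton: 22+18+15+25+18+8 = 106
Sutton→Thorn→Maple→Spruce→Quarry→Alder→Sutton: 22+18+15+7+18+26 = 106
Sutton→Thorn→Maple→Quarry→Alder→Spruce→Sutton: 22+18+10+18+25+13 = 106
Sutton→Thorn→Maple→Quarry→Spruce→Alder→Sutton: 22+18+10+7+25+26 = 108
Sutton→Thorn→Spruce→Alder→Maple→Quarry→Sutton: 22+21+25+22+10+8 = 108
Sutton→Thorn→Spruce→Alder→Quarry→Maple→Sutton: 22+21+25+18+10+4 = 100
… (46 more)
Sutton→Maple→Thorn→Alder→Quarry→Spruce→Sutton: 4+18+4+18+7+13 = 64  ← best
The minimum is 64.
One optimal route: Sutton → Maple → Thorn → Alder → Quarry → Spruce → Sutton (or its reverse).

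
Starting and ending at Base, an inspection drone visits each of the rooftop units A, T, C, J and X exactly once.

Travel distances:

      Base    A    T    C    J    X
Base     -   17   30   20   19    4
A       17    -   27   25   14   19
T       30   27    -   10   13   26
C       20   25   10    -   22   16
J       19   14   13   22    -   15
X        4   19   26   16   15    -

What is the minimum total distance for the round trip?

Base→A→T→C→J→X→Base: 17+27+10+22+15+4 = 95
Base→A→T→C→X→J→Base: 17+27+10+16+15+19 = 104
Base→A→T→J→C→X→Base: 17+27+13+22+16+4 = 99
Base→A→T→J→X→C→Base: 17+27+13+15+16+20 = 108
Base→A→T→X→C→J→Base: 17+27+26+16+22+19 = 127
Base→A→T→X→J→C→Base: 17+27+26+15+22+20 = 127
Base→A→C→T→J→X→Base: 17+25+10+13+15+4 = 84
Base→A→C→T→X→J→Base: 17+25+10+26+15+19 = 112
Base→A→C→J→T→X→Base: 17+25+22+13+26+4 = 107
Base→A→C→J→X→T→Base: 17+25+22+15+26+30 = 135
Base→A→C→X→T→J→Base: 17+25+16+26+13+19 = 116
Base→A→C→X→J→T→Base: 17+25+16+15+13+30 = 116
Base→A→J→T→C→X→Base: 17+14+13+10+16+4 = 74
Base→A→J→T→X→C→Base: 17+14+13+26+16+20 = 106
… (46 more)
The minimum is 74.
One optimal route: Base → A → J → T → C → X → Base (or its reverse).

Shortest round trip = 74.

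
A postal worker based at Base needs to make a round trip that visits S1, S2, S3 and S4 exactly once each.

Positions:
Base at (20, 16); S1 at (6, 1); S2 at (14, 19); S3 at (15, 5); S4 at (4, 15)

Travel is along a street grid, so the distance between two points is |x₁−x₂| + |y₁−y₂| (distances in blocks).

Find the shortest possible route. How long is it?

With 4 stops there are 4!/2 = 12 distinct round trips (a route and its reverse cost the same).
Base-S1-S2-S3-S4-Base: 29+26+15+21+17 = 108
Base-S1-S2-S4-S3-Base: 29+26+14+21+16 = 106
Base-S1-S3-S2-S4-Base: 29+13+15+14+17 = 88
Base-S1-S3-S4-S2-Base: 29+13+21+14+9 = 86
Base-S1-S4-S2-S3-Base: 29+16+14+15+16 = 90
Base-S1-S4-S3-S2-Base: 29+16+21+15+9 = 90
Base-S2-S1-S3-S4-Base: 9+26+13+21+17 = 86
Base-S2-S1-S4-S3-Base: 9+26+16+21+16 = 88
Base-S2-S3-S1-S4-Base: 9+15+13+16+17 = 70
Base-S2-S4-S1-S3-Base: 9+14+16+13+16 = 68
Base-S3-S1-S2-S4-Base: 16+13+26+14+17 = 86
Base-S3-S2-S1-S4-Base: 16+15+26+16+17 = 90
The minimum is 68.
One optimal route: Base → S2 → S4 → S1 → S3 → Base (or its reverse).

Minimum total distance: 68 blocks.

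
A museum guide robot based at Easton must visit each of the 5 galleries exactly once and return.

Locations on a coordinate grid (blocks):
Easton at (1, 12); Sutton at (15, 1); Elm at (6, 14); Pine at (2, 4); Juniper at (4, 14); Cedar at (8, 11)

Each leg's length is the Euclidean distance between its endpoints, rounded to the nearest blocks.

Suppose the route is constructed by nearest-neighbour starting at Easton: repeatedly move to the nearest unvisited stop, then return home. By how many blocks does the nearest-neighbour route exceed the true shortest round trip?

The nearest-neighbour route is 7 blocks longer than optimal.

Easton: Juniper=4, Elm=5, Cedar=7, Pine=8, Sutton=18 ⇒ Juniper
Juniper: Elm=2, Cedar=5, Pine=10, Sutton=17 ⇒ Elm
Elm: Cedar=4, Pine=11, Sutton=16 ⇒ Cedar
Cedar: Pine=9, Sutton=12 ⇒ Pine
Pine: Sutton=13 ⇒ Sutton
NN route Easton → Juniper → Elm → Cedar → Pine → Sutton → Easton costs 50.
Optimal: Easton → Pine → Sutton → Cedar → Elm → Juniper → Easton costs 43 (by enumerating all 60 distinct tours).
Excess = 50 − 43 = 7.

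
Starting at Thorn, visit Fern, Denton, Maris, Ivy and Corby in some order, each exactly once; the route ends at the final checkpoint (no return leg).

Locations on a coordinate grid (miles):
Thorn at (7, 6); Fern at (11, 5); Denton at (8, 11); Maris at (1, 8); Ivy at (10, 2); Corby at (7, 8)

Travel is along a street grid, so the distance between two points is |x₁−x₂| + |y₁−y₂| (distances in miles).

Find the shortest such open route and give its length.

There are 5! = 120 possible orderings.
Thorn - Fern - Denton - Maris - Ivy - Corby: 5+9+10+15+9 = 48
Thorn - Fern - Denton - Maris - Corby - Ivy: 5+9+10+6+9 = 39
Thorn - Fern - Denton - Ivy - Maris - Corby: 5+9+11+15+6 = 46
Thorn - Fern - Denton - Ivy - Corby - Maris: 5+9+11+9+6 = 40
Thorn - Fern - Denton - Corby - Maris - Ivy: 5+9+4+6+15 = 39
Thorn - Fern - Denton - Corby - Ivy - Maris: 5+9+4+9+15 = 42
Thorn - Fern - Maris - Denton - Ivy - Corby: 5+13+10+11+9 = 48
Thorn - Fern - Maris - Denton - Corby - Ivy: 5+13+10+4+9 = 41
Thorn - Fern - Maris - Ivy - Denton - Corby: 5+13+15+11+4 = 48
Thorn - Fern - Maris - Ivy - Corby - Denton: 5+13+15+9+4 = 46
Thorn - Fern - Maris - Corby - Denton - Ivy: 5+13+6+4+11 = 39
Thorn - Fern - Maris - Corby - Ivy - Denton: 5+13+6+9+11 = 44
Thorn - Fern - Ivy - Denton - Maris - Corby: 5+4+11+10+6 = 36
Thorn - Fern - Ivy - Denton - Corby - Maris: 5+4+11+4+6 = 30
… (106 more)
The minimum is 30.
One shortest path: Thorn → Fern → Ivy → Denton → Corby → Maris.

Minimum one-way distance = 30 miles.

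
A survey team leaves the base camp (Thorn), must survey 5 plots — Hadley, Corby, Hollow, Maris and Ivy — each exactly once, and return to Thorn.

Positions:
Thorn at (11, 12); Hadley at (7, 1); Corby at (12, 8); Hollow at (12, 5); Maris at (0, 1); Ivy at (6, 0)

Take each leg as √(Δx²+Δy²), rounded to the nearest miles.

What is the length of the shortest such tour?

Thorn → Hadley → Corby → Hollow → Maris → Ivy → Thorn: 12+9+3+13+6+13 = 56
Thorn → Hadley → Corby → Hollow → Ivy → Maris → Thorn: 12+9+3+8+6+16 = 54
Thorn → Hadley → Corby → Maris → Hollow → Ivy → Thorn: 12+9+14+13+8+13 = 69
Thorn → Hadley → Corby → Maris → Ivy → Hollow → Thorn: 12+9+14+6+8+7 = 56
Thorn → Hadley → Corby → Ivy → Hollow → Maris → Thorn: 12+9+10+8+13+16 = 68
Thorn → Hadley → Corby → Ivy → Maris → Hollow → Thorn: 12+9+10+6+13+7 = 57
Thorn → Hadley → Hollow → Corby → Maris → Ivy → Thorn: 12+6+3+14+6+13 = 54
Thorn → Hadley → Hollow → Corby → Ivy → Maris → Thorn: 12+6+3+10+6+16 = 53
Thorn → Hadley → Hollow → Maris → Corby → Ivy → Thorn: 12+6+13+14+10+13 = 68
Thorn → Hadley → Hollow → Maris → Ivy → Corby → Thorn: 12+6+13+6+10+4 = 51
Thorn → Hadley → Hollow → Ivy → Corby → Maris → Thorn: 12+6+8+10+14+16 = 66
Thorn → Hadley → Hollow → Ivy → Maris → Corby → Thorn: 12+6+8+6+14+4 = 50
Thorn → Hadley → Maris → Corby → Hollow → Ivy → Thorn: 12+7+14+3+8+13 = 57
Thorn → Hadley → Maris → Corby → Ivy → Hollow → Thorn: 12+7+14+10+8+7 = 58
… (46 more)
Thorn → Corby → Hollow → Hadley → Ivy → Maris → Thorn: 4+3+6+1+6+16 = 36  ← best
The minimum is 36.
One optimal route: Thorn → Corby → Hollow → Hadley → Ivy → Maris → Thorn (or its reverse).

Minimum total distance: 36 miles.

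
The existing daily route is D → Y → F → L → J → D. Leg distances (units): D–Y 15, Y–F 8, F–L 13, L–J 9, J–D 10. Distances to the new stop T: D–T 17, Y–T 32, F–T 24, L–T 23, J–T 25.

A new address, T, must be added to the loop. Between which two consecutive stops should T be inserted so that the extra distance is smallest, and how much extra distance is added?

Insertion cost between consecutive stops i–j is d(i,T) + d(T,j) − d(i,j):
  between D and Y: 17 + 32 − 15 = 34
  between Y and F: 32 + 24 − 8 = 48
  between F and L: 24 + 23 − 13 = 34
  between L and J: 23 + 25 − 9 = 39
  between J and D: 25 + 17 − 10 = 32
Cheapest insertion is between J and D, adding 32.
New total = 55 + 32 = 87.

+32 — insert T between J and D.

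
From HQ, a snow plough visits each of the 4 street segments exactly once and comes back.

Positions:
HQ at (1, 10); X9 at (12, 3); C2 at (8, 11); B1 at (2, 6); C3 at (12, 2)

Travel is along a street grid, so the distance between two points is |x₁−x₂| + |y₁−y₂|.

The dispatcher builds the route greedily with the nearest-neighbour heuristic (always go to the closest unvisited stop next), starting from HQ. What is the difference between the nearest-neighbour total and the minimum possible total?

From HQ: B1=5, C2=8, X9=18, C3=19 → choose B1 (5).
From B1: C2=11, X9=13, C3=14 → choose C2 (11).
From C2: X9=12, C3=13 → choose X9 (12).
From X9: C3=1 → choose C3 (1).
NN route HQ → B1 → C2 → X9 → C3 → HQ costs 48.
Optimal: HQ → C2 → X9 → C3 → B1 → HQ costs 40 (by enumerating all 12 distinct tours).
Excess = 48 − 40 = 8.

The nearest-neighbour route is 8 longer than optimal.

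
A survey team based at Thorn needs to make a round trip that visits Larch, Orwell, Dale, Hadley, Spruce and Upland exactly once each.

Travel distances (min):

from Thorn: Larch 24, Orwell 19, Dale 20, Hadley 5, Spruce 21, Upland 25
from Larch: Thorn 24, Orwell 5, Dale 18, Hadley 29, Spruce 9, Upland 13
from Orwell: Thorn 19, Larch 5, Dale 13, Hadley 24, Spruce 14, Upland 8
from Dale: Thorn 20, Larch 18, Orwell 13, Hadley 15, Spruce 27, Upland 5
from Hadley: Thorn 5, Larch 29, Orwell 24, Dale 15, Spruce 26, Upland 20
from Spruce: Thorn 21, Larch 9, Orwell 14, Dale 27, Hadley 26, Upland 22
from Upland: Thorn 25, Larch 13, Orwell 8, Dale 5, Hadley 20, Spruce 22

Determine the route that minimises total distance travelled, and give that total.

Thorn-Larch-Orwell-Dale-Hadley-Spruce-Upland-Thorn: 24+5+13+15+26+22+25 = 130
Thorn-Larch-Orwell-Dale-Hadley-Upland-Spruce-Thorn: 24+5+13+15+20+22+21 = 120
Thorn-Larch-Orwell-Dale-Spruce-Hadley-Upland-Thorn: 24+5+13+27+26+20+25 = 140
Thorn-Larch-Orwell-Dale-Spruce-Upland-Hadley-Thorn: 24+5+13+27+22+20+5 = 116
Thorn-Larch-Orwell-Dale-Upland-Hadley-Spruce-Thorn: 24+5+13+5+20+26+21 = 114
Thorn-Larch-Orwell-Dale-Upland-Spruce-Hadley-Thorn: 24+5+13+5+22+26+5 = 100
Thorn-Larch-Orwell-Hadley-Dale-Spruce-Upland-Thorn: 24+5+24+15+27+22+25 = 142
Thorn-Larch-Orwell-Hadley-Dale-Upland-Spruce-Thorn: 24+5+24+15+5+22+21 = 116
… (352 more)
Thorn-Hadley-Dale-Upland-Orwell-Larch-Spruce-Thorn: 5+15+5+8+5+9+21 = 68  ← best
The minimum is 68.
One optimal route: Thorn → Hadley → Dale → Upland → Orwell → Larch → Spruce → Thorn (or its reverse).

Minimum total distance: 68 min.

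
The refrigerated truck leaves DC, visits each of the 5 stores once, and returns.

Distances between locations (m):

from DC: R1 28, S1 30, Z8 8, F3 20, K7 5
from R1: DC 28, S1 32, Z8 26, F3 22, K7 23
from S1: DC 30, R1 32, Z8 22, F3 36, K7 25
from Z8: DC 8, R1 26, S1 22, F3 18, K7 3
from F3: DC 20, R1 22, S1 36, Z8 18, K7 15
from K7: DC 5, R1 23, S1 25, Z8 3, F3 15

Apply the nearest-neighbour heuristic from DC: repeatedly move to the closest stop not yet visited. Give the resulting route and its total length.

From DC: distances to unvisited — K7=5, Z8=8, F3=20, R1=28, S1=30. Nearest is K7 (5).
From K7: distances to unvisited — Z8=3, F3=15, R1=23, S1=25. Nearest is Z8 (3).
From Z8: distances to unvisited — F3=18, S1=22, R1=26. Nearest is F3 (18).
From F3: distances to unvisited — R1=22, S1=36. Nearest is R1 (22).
From R1: distances to unvisited — S1=32. Nearest is S1 (32).
Return S1→DC: 30.
Total = 5 + 3 + 18 + 22 + 32 + 30 = 110.

110 m along DC → K7 → Z8 → F3 → R1 → S1 → DC.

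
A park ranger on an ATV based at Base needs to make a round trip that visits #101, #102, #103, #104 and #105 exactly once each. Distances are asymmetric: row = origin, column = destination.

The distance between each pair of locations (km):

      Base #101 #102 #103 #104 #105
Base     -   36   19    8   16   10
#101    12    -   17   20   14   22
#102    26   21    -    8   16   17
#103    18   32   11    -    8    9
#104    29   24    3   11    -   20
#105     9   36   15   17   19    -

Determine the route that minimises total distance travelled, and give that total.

Base - #101 - #102 - #103 - #104 - #105 - Base: 36+17+8+8+20+9 = 98
Base - #101 - #102 - #103 - #105 - #104 - Base: 36+17+8+9+19+29 = 118
Base - #101 - #102 - #104 - #103 - #105 - Base: 36+17+16+11+9+9 = 98
Base - #101 - #102 - #104 - #105 - #103 - Base: 36+17+16+20+17+18 = 124
Base - #101 - #102 - #105 - #103 - #104 - Base: 36+17+17+17+8+29 = 124
Base - #101 - #102 - #105 - #104 - #103 - Base: 36+17+17+19+11+18 = 118
Base - #101 - #103 - #102 - #104 - #105 - Base: 36+20+11+16+20+9 = 112
Base - #101 - #103 - #102 - #105 - #104 - Base: 36+20+11+17+19+29 = 132
Base - #101 - #103 - #104 - #102 - #105 - Base: 36+20+8+3+17+9 = 93
Base - #101 - #103 - #104 - #105 - #102 - Base: 36+20+8+20+15+26 = 125
Base - #101 - #103 - #105 - #102 - #104 - Base: 36+20+9+15+16+29 = 125
Base - #101 - #103 - #105 - #104 - #102 - Base: 36+20+9+19+3+26 = 113
Base - #101 - #104 - #102 - #103 - #105 - Base: 36+14+3+8+9+9 = 79
Base - #101 - #104 - #102 - #105 - #103 - Base: 36+14+3+17+17+18 = 105
… (106 more)
Base - #103 - #104 - #102 - #101 - #105 - Base: 8+8+3+21+22+9 = 71  ← best
The minimum is 71.
One optimal route: Base → #103 → #104 → #102 → #101 → #105 → Base.

71 km — the shortest possible round trip.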